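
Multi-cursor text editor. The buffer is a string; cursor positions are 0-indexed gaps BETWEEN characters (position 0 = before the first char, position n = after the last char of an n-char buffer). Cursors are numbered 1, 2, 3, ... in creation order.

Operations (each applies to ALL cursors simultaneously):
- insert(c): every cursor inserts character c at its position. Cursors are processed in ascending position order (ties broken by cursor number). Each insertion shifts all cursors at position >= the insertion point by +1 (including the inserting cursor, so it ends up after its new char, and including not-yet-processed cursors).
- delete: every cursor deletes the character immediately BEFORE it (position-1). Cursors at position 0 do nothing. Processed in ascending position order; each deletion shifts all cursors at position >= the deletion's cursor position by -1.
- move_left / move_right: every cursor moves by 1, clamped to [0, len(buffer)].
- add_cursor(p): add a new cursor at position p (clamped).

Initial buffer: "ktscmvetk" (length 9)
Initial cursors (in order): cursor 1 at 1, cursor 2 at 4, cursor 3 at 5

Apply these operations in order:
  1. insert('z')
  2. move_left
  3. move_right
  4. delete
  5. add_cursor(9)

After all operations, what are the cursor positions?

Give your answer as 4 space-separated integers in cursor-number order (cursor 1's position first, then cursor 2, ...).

Answer: 1 4 5 9

Derivation:
After op 1 (insert('z')): buffer="kztsczmzvetk" (len 12), cursors c1@2 c2@6 c3@8, authorship .1...2.3....
After op 2 (move_left): buffer="kztsczmzvetk" (len 12), cursors c1@1 c2@5 c3@7, authorship .1...2.3....
After op 3 (move_right): buffer="kztsczmzvetk" (len 12), cursors c1@2 c2@6 c3@8, authorship .1...2.3....
After op 4 (delete): buffer="ktscmvetk" (len 9), cursors c1@1 c2@4 c3@5, authorship .........
After op 5 (add_cursor(9)): buffer="ktscmvetk" (len 9), cursors c1@1 c2@4 c3@5 c4@9, authorship .........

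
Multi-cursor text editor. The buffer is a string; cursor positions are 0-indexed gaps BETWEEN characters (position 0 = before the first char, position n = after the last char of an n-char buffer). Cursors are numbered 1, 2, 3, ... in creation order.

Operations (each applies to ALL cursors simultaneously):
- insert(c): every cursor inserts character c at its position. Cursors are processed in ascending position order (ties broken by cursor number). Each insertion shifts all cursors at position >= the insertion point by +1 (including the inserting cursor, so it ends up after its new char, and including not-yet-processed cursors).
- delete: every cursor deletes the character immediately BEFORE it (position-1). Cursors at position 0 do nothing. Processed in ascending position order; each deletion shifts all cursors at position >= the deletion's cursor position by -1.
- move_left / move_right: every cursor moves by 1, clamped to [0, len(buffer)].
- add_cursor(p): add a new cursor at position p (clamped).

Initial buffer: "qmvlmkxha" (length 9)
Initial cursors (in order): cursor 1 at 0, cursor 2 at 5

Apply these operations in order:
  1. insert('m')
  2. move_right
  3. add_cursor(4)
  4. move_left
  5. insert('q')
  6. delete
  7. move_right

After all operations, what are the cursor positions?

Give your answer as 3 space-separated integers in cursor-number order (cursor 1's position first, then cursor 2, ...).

Answer: 2 8 4

Derivation:
After op 1 (insert('m')): buffer="mqmvlmmkxha" (len 11), cursors c1@1 c2@7, authorship 1.....2....
After op 2 (move_right): buffer="mqmvlmmkxha" (len 11), cursors c1@2 c2@8, authorship 1.....2....
After op 3 (add_cursor(4)): buffer="mqmvlmmkxha" (len 11), cursors c1@2 c3@4 c2@8, authorship 1.....2....
After op 4 (move_left): buffer="mqmvlmmkxha" (len 11), cursors c1@1 c3@3 c2@7, authorship 1.....2....
After op 5 (insert('q')): buffer="mqqmqvlmmqkxha" (len 14), cursors c1@2 c3@5 c2@10, authorship 11..3...22....
After op 6 (delete): buffer="mqmvlmmkxha" (len 11), cursors c1@1 c3@3 c2@7, authorship 1.....2....
After op 7 (move_right): buffer="mqmvlmmkxha" (len 11), cursors c1@2 c3@4 c2@8, authorship 1.....2....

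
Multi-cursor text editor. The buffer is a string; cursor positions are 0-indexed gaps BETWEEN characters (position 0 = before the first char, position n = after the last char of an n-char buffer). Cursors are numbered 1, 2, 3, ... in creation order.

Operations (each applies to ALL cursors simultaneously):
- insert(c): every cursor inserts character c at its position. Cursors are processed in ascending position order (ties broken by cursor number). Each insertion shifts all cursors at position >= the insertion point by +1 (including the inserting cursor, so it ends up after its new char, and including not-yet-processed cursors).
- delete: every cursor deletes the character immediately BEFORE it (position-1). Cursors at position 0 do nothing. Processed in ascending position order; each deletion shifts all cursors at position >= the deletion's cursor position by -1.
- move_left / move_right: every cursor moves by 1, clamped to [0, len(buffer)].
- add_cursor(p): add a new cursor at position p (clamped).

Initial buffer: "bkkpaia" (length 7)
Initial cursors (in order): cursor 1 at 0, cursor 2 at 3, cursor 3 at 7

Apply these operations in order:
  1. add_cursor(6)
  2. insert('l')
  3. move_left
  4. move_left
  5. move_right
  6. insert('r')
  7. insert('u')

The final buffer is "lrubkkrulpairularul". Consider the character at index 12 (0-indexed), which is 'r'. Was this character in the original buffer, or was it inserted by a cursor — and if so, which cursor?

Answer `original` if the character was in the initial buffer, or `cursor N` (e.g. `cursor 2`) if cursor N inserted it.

After op 1 (add_cursor(6)): buffer="bkkpaia" (len 7), cursors c1@0 c2@3 c4@6 c3@7, authorship .......
After op 2 (insert('l')): buffer="lbkklpailal" (len 11), cursors c1@1 c2@5 c4@9 c3@11, authorship 1...2...4.3
After op 3 (move_left): buffer="lbkklpailal" (len 11), cursors c1@0 c2@4 c4@8 c3@10, authorship 1...2...4.3
After op 4 (move_left): buffer="lbkklpailal" (len 11), cursors c1@0 c2@3 c4@7 c3@9, authorship 1...2...4.3
After op 5 (move_right): buffer="lbkklpailal" (len 11), cursors c1@1 c2@4 c4@8 c3@10, authorship 1...2...4.3
After op 6 (insert('r')): buffer="lrbkkrlpairlarl" (len 15), cursors c1@2 c2@6 c4@11 c3@14, authorship 11...22...44.33
After op 7 (insert('u')): buffer="lrubkkrulpairularul" (len 19), cursors c1@3 c2@8 c4@14 c3@18, authorship 111...222...444.333
Authorship (.=original, N=cursor N): 1 1 1 . . . 2 2 2 . . . 4 4 4 . 3 3 3
Index 12: author = 4

Answer: cursor 4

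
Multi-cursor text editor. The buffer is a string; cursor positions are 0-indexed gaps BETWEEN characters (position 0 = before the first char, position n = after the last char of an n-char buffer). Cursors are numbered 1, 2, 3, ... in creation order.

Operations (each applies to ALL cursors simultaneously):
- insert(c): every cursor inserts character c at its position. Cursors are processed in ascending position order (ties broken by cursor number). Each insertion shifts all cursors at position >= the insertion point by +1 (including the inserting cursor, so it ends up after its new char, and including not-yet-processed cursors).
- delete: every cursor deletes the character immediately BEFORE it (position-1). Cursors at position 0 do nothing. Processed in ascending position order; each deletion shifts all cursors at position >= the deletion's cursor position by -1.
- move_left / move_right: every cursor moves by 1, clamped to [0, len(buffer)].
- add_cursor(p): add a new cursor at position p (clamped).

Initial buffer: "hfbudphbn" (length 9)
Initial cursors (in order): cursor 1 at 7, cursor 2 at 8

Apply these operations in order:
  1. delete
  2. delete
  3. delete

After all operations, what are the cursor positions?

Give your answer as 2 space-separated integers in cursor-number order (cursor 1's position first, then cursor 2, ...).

After op 1 (delete): buffer="hfbudpn" (len 7), cursors c1@6 c2@6, authorship .......
After op 2 (delete): buffer="hfbun" (len 5), cursors c1@4 c2@4, authorship .....
After op 3 (delete): buffer="hfn" (len 3), cursors c1@2 c2@2, authorship ...

Answer: 2 2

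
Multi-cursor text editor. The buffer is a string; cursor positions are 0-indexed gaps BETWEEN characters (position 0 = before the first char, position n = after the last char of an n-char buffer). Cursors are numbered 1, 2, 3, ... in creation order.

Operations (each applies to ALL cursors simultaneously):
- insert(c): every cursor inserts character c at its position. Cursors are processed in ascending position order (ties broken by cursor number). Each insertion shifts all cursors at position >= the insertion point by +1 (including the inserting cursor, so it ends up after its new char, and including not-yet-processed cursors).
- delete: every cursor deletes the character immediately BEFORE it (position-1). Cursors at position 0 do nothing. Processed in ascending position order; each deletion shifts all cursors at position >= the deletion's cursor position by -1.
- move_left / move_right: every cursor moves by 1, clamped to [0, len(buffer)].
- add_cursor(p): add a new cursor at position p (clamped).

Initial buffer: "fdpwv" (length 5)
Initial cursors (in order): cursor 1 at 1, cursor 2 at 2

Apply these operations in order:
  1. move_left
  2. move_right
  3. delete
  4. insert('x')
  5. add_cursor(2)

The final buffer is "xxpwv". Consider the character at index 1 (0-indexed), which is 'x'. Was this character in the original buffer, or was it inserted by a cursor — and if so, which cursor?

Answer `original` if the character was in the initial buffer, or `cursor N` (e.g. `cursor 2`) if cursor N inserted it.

Answer: cursor 2

Derivation:
After op 1 (move_left): buffer="fdpwv" (len 5), cursors c1@0 c2@1, authorship .....
After op 2 (move_right): buffer="fdpwv" (len 5), cursors c1@1 c2@2, authorship .....
After op 3 (delete): buffer="pwv" (len 3), cursors c1@0 c2@0, authorship ...
After op 4 (insert('x')): buffer="xxpwv" (len 5), cursors c1@2 c2@2, authorship 12...
After op 5 (add_cursor(2)): buffer="xxpwv" (len 5), cursors c1@2 c2@2 c3@2, authorship 12...
Authorship (.=original, N=cursor N): 1 2 . . .
Index 1: author = 2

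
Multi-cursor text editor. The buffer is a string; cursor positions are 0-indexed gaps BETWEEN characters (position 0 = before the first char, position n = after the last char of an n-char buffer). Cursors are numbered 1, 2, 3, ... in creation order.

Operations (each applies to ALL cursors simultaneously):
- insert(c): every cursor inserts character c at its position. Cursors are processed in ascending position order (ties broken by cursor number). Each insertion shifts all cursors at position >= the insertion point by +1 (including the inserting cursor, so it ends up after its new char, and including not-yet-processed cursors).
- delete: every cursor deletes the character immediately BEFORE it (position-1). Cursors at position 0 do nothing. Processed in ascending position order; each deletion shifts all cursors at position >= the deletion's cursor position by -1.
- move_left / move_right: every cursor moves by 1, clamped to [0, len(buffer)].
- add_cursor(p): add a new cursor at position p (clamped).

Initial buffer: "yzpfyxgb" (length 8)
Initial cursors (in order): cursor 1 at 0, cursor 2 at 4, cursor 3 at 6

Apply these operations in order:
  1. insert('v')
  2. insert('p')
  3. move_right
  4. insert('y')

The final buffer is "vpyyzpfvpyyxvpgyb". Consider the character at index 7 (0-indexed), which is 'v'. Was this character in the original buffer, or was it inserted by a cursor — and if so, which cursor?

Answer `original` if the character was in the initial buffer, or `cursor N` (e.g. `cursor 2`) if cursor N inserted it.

After op 1 (insert('v')): buffer="vyzpfvyxvgb" (len 11), cursors c1@1 c2@6 c3@9, authorship 1....2..3..
After op 2 (insert('p')): buffer="vpyzpfvpyxvpgb" (len 14), cursors c1@2 c2@8 c3@12, authorship 11....22..33..
After op 3 (move_right): buffer="vpyzpfvpyxvpgb" (len 14), cursors c1@3 c2@9 c3@13, authorship 11....22..33..
After op 4 (insert('y')): buffer="vpyyzpfvpyyxvpgyb" (len 17), cursors c1@4 c2@11 c3@16, authorship 11.1...22.2.33.3.
Authorship (.=original, N=cursor N): 1 1 . 1 . . . 2 2 . 2 . 3 3 . 3 .
Index 7: author = 2

Answer: cursor 2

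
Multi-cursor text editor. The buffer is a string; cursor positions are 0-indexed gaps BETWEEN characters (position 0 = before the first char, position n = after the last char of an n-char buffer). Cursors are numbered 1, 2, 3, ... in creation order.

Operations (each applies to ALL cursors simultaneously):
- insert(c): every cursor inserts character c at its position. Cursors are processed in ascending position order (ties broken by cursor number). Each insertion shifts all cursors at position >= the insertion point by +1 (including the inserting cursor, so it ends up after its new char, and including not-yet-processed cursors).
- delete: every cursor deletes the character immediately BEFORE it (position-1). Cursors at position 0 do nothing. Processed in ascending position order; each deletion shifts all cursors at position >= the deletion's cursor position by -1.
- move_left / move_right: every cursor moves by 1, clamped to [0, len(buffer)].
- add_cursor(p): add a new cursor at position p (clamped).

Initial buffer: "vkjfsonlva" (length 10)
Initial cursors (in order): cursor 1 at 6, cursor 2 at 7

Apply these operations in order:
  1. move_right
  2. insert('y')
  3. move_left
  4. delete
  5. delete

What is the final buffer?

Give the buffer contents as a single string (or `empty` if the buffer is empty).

Answer: vkjfsyva

Derivation:
After op 1 (move_right): buffer="vkjfsonlva" (len 10), cursors c1@7 c2@8, authorship ..........
After op 2 (insert('y')): buffer="vkjfsonylyva" (len 12), cursors c1@8 c2@10, authorship .......1.2..
After op 3 (move_left): buffer="vkjfsonylyva" (len 12), cursors c1@7 c2@9, authorship .......1.2..
After op 4 (delete): buffer="vkjfsoyyva" (len 10), cursors c1@6 c2@7, authorship ......12..
After op 5 (delete): buffer="vkjfsyva" (len 8), cursors c1@5 c2@5, authorship .....2..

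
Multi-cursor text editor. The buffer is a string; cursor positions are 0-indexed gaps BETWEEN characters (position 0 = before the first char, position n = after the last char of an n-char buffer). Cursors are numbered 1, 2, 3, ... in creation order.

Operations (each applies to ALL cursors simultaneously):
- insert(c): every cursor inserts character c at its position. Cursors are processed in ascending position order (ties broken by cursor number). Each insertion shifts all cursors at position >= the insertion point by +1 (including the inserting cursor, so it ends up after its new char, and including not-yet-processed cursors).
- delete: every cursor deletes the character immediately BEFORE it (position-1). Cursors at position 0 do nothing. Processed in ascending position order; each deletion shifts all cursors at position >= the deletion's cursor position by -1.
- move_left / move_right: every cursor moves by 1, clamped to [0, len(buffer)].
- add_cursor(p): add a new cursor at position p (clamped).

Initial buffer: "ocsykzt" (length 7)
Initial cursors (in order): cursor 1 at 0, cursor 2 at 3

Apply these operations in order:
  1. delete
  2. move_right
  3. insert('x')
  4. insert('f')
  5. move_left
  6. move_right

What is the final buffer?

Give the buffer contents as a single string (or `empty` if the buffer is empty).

Answer: oxfcyxfkzt

Derivation:
After op 1 (delete): buffer="ocykzt" (len 6), cursors c1@0 c2@2, authorship ......
After op 2 (move_right): buffer="ocykzt" (len 6), cursors c1@1 c2@3, authorship ......
After op 3 (insert('x')): buffer="oxcyxkzt" (len 8), cursors c1@2 c2@5, authorship .1..2...
After op 4 (insert('f')): buffer="oxfcyxfkzt" (len 10), cursors c1@3 c2@7, authorship .11..22...
After op 5 (move_left): buffer="oxfcyxfkzt" (len 10), cursors c1@2 c2@6, authorship .11..22...
After op 6 (move_right): buffer="oxfcyxfkzt" (len 10), cursors c1@3 c2@7, authorship .11..22...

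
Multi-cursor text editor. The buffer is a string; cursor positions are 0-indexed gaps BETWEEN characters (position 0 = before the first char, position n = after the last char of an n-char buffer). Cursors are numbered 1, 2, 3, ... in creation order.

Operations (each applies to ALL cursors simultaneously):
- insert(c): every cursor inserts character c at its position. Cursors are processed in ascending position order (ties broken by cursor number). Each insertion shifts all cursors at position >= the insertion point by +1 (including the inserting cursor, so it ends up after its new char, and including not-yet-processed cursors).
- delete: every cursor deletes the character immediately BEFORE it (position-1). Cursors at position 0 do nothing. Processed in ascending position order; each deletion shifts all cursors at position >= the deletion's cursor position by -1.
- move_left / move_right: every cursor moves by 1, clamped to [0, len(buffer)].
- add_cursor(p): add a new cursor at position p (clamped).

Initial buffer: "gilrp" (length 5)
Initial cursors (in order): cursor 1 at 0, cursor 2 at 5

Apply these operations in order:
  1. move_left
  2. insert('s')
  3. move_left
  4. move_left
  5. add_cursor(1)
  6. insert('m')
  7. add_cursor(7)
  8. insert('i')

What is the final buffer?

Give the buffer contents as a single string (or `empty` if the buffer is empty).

After op 1 (move_left): buffer="gilrp" (len 5), cursors c1@0 c2@4, authorship .....
After op 2 (insert('s')): buffer="sgilrsp" (len 7), cursors c1@1 c2@6, authorship 1....2.
After op 3 (move_left): buffer="sgilrsp" (len 7), cursors c1@0 c2@5, authorship 1....2.
After op 4 (move_left): buffer="sgilrsp" (len 7), cursors c1@0 c2@4, authorship 1....2.
After op 5 (add_cursor(1)): buffer="sgilrsp" (len 7), cursors c1@0 c3@1 c2@4, authorship 1....2.
After op 6 (insert('m')): buffer="msmgilmrsp" (len 10), cursors c1@1 c3@3 c2@7, authorship 113...2.2.
After op 7 (add_cursor(7)): buffer="msmgilmrsp" (len 10), cursors c1@1 c3@3 c2@7 c4@7, authorship 113...2.2.
After op 8 (insert('i')): buffer="mismigilmiirsp" (len 14), cursors c1@2 c3@5 c2@11 c4@11, authorship 11133...224.2.

Answer: mismigilmiirsp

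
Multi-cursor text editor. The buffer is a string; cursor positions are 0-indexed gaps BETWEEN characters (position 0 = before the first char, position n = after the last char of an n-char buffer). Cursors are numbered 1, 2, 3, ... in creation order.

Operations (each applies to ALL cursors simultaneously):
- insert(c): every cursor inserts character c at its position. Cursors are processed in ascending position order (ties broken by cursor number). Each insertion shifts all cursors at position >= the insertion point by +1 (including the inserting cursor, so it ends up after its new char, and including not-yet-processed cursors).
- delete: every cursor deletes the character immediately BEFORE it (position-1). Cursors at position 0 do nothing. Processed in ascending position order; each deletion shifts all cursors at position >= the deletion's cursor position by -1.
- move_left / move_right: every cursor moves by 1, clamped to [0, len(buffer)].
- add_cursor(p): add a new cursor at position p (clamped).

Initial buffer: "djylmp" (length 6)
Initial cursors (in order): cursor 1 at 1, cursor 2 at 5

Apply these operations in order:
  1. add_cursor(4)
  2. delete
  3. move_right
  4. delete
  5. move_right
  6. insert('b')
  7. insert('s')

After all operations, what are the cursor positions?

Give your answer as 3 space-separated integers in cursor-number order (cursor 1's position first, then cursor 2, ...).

Answer: 6 6 6

Derivation:
After op 1 (add_cursor(4)): buffer="djylmp" (len 6), cursors c1@1 c3@4 c2@5, authorship ......
After op 2 (delete): buffer="jyp" (len 3), cursors c1@0 c2@2 c3@2, authorship ...
After op 3 (move_right): buffer="jyp" (len 3), cursors c1@1 c2@3 c3@3, authorship ...
After op 4 (delete): buffer="" (len 0), cursors c1@0 c2@0 c3@0, authorship 
After op 5 (move_right): buffer="" (len 0), cursors c1@0 c2@0 c3@0, authorship 
After op 6 (insert('b')): buffer="bbb" (len 3), cursors c1@3 c2@3 c3@3, authorship 123
After op 7 (insert('s')): buffer="bbbsss" (len 6), cursors c1@6 c2@6 c3@6, authorship 123123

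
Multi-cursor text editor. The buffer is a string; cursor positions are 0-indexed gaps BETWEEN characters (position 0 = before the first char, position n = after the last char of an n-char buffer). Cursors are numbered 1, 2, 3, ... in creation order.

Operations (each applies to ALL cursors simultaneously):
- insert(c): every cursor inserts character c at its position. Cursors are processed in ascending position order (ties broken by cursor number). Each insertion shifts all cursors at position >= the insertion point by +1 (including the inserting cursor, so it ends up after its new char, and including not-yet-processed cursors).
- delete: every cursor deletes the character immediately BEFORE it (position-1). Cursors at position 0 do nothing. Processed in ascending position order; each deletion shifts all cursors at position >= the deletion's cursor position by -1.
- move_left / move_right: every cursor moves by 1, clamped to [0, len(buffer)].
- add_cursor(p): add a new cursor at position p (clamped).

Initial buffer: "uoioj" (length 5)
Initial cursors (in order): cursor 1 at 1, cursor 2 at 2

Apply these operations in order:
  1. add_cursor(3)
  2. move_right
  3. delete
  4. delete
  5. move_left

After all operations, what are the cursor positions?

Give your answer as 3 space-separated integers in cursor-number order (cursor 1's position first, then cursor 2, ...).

Answer: 0 0 0

Derivation:
After op 1 (add_cursor(3)): buffer="uoioj" (len 5), cursors c1@1 c2@2 c3@3, authorship .....
After op 2 (move_right): buffer="uoioj" (len 5), cursors c1@2 c2@3 c3@4, authorship .....
After op 3 (delete): buffer="uj" (len 2), cursors c1@1 c2@1 c3@1, authorship ..
After op 4 (delete): buffer="j" (len 1), cursors c1@0 c2@0 c3@0, authorship .
After op 5 (move_left): buffer="j" (len 1), cursors c1@0 c2@0 c3@0, authorship .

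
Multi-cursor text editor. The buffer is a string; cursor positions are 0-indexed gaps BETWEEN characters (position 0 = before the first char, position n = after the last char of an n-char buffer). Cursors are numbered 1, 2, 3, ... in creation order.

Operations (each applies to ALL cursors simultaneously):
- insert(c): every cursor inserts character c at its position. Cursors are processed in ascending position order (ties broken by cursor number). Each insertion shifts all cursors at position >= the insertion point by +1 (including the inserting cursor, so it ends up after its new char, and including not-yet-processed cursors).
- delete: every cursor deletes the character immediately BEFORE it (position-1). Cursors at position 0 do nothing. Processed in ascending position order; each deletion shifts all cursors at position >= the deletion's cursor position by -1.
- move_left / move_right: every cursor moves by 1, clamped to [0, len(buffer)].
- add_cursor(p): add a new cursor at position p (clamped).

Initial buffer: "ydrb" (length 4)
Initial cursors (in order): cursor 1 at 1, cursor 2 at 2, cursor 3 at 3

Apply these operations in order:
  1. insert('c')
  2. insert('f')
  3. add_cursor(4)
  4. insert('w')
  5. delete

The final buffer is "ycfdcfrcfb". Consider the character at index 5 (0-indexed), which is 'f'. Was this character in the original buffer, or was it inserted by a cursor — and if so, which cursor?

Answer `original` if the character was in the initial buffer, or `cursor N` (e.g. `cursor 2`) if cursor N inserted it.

After op 1 (insert('c')): buffer="ycdcrcb" (len 7), cursors c1@2 c2@4 c3@6, authorship .1.2.3.
After op 2 (insert('f')): buffer="ycfdcfrcfb" (len 10), cursors c1@3 c2@6 c3@9, authorship .11.22.33.
After op 3 (add_cursor(4)): buffer="ycfdcfrcfb" (len 10), cursors c1@3 c4@4 c2@6 c3@9, authorship .11.22.33.
After op 4 (insert('w')): buffer="ycfwdwcfwrcfwb" (len 14), cursors c1@4 c4@6 c2@9 c3@13, authorship .111.4222.333.
After op 5 (delete): buffer="ycfdcfrcfb" (len 10), cursors c1@3 c4@4 c2@6 c3@9, authorship .11.22.33.
Authorship (.=original, N=cursor N): . 1 1 . 2 2 . 3 3 .
Index 5: author = 2

Answer: cursor 2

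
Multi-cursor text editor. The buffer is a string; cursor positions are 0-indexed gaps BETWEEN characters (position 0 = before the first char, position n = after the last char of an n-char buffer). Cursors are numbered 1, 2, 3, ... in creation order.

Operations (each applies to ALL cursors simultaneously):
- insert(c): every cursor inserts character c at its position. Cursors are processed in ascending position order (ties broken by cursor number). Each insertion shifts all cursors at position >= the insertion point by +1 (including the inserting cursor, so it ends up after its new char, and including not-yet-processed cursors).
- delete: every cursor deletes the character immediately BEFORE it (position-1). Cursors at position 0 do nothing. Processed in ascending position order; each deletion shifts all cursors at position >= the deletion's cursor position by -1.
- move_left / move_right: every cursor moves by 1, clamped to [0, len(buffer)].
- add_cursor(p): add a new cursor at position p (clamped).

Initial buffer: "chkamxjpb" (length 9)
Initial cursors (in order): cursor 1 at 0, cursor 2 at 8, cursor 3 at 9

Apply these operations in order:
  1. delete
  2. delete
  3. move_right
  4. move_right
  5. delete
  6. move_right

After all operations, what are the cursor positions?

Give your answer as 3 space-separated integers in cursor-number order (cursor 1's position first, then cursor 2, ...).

Answer: 2 2 2

Derivation:
After op 1 (delete): buffer="chkamxj" (len 7), cursors c1@0 c2@7 c3@7, authorship .......
After op 2 (delete): buffer="chkam" (len 5), cursors c1@0 c2@5 c3@5, authorship .....
After op 3 (move_right): buffer="chkam" (len 5), cursors c1@1 c2@5 c3@5, authorship .....
After op 4 (move_right): buffer="chkam" (len 5), cursors c1@2 c2@5 c3@5, authorship .....
After op 5 (delete): buffer="ck" (len 2), cursors c1@1 c2@2 c3@2, authorship ..
After op 6 (move_right): buffer="ck" (len 2), cursors c1@2 c2@2 c3@2, authorship ..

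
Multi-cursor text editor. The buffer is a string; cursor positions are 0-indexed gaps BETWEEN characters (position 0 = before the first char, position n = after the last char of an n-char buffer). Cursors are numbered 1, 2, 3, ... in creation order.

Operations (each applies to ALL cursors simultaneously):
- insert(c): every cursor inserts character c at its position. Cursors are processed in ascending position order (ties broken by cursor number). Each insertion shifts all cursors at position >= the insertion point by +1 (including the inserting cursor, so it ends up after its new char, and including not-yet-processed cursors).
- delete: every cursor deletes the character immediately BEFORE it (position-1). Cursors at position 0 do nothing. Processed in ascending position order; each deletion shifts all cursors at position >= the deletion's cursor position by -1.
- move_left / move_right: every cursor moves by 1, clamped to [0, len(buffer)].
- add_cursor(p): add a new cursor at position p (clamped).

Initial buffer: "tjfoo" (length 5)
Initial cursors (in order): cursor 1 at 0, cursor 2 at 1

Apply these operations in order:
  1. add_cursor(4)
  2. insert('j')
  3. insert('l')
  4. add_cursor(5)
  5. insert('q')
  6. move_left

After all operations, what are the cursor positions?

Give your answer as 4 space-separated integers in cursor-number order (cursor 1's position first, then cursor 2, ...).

Answer: 2 7 13 7

Derivation:
After op 1 (add_cursor(4)): buffer="tjfoo" (len 5), cursors c1@0 c2@1 c3@4, authorship .....
After op 2 (insert('j')): buffer="jtjjfojo" (len 8), cursors c1@1 c2@3 c3@7, authorship 1.2...3.
After op 3 (insert('l')): buffer="jltjljfojlo" (len 11), cursors c1@2 c2@5 c3@10, authorship 11.22...33.
After op 4 (add_cursor(5)): buffer="jltjljfojlo" (len 11), cursors c1@2 c2@5 c4@5 c3@10, authorship 11.22...33.
After op 5 (insert('q')): buffer="jlqtjlqqjfojlqo" (len 15), cursors c1@3 c2@8 c4@8 c3@14, authorship 111.2224...333.
After op 6 (move_left): buffer="jlqtjlqqjfojlqo" (len 15), cursors c1@2 c2@7 c4@7 c3@13, authorship 111.2224...333.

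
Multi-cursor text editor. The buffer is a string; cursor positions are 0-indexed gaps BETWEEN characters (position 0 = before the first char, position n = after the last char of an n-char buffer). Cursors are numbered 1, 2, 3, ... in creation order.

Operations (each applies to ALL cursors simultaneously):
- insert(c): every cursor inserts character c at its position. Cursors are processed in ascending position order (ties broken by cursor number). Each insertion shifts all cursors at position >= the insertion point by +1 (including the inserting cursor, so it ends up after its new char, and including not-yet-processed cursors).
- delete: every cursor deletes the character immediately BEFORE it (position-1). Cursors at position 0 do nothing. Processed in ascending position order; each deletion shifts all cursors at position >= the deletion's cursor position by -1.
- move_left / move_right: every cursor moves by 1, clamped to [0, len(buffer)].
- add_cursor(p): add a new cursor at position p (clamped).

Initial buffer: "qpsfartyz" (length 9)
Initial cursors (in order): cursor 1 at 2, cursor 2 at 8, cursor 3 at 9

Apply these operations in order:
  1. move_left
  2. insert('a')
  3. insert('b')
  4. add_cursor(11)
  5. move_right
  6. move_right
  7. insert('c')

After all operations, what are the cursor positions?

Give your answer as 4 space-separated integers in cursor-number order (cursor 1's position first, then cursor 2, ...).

Answer: 6 16 19 16

Derivation:
After op 1 (move_left): buffer="qpsfartyz" (len 9), cursors c1@1 c2@7 c3@8, authorship .........
After op 2 (insert('a')): buffer="qapsfartayaz" (len 12), cursors c1@2 c2@9 c3@11, authorship .1......2.3.
After op 3 (insert('b')): buffer="qabpsfartabyabz" (len 15), cursors c1@3 c2@11 c3@14, authorship .11......22.33.
After op 4 (add_cursor(11)): buffer="qabpsfartabyabz" (len 15), cursors c1@3 c2@11 c4@11 c3@14, authorship .11......22.33.
After op 5 (move_right): buffer="qabpsfartabyabz" (len 15), cursors c1@4 c2@12 c4@12 c3@15, authorship .11......22.33.
After op 6 (move_right): buffer="qabpsfartabyabz" (len 15), cursors c1@5 c2@13 c4@13 c3@15, authorship .11......22.33.
After op 7 (insert('c')): buffer="qabpscfartabyaccbzc" (len 19), cursors c1@6 c2@16 c4@16 c3@19, authorship .11..1....22.3243.3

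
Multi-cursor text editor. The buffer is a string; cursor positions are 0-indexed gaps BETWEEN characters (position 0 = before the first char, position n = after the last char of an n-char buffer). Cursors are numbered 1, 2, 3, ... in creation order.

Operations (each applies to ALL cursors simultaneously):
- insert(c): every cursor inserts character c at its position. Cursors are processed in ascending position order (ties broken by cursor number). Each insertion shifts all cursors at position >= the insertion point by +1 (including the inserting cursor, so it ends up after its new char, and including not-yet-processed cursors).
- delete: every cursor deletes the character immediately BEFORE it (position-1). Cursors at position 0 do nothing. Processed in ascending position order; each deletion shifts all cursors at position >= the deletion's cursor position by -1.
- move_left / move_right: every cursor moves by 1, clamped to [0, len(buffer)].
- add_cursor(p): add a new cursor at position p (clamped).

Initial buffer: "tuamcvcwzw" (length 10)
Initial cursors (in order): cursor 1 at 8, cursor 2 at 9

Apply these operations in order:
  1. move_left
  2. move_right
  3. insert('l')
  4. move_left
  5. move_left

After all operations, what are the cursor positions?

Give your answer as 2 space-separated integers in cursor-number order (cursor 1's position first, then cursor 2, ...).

After op 1 (move_left): buffer="tuamcvcwzw" (len 10), cursors c1@7 c2@8, authorship ..........
After op 2 (move_right): buffer="tuamcvcwzw" (len 10), cursors c1@8 c2@9, authorship ..........
After op 3 (insert('l')): buffer="tuamcvcwlzlw" (len 12), cursors c1@9 c2@11, authorship ........1.2.
After op 4 (move_left): buffer="tuamcvcwlzlw" (len 12), cursors c1@8 c2@10, authorship ........1.2.
After op 5 (move_left): buffer="tuamcvcwlzlw" (len 12), cursors c1@7 c2@9, authorship ........1.2.

Answer: 7 9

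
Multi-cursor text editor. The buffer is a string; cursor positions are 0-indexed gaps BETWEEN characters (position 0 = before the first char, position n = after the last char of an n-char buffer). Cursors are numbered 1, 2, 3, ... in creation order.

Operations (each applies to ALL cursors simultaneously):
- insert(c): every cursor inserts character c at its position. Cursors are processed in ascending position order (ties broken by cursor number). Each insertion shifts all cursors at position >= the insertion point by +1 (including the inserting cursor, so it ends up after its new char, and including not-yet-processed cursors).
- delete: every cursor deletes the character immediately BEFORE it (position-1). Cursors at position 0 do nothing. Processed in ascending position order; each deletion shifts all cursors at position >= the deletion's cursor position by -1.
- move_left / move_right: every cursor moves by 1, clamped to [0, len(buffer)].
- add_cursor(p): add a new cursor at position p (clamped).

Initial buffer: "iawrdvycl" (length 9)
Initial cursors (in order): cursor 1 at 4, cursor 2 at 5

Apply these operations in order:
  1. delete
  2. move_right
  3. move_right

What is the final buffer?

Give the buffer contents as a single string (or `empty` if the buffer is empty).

Answer: iawvycl

Derivation:
After op 1 (delete): buffer="iawvycl" (len 7), cursors c1@3 c2@3, authorship .......
After op 2 (move_right): buffer="iawvycl" (len 7), cursors c1@4 c2@4, authorship .......
After op 3 (move_right): buffer="iawvycl" (len 7), cursors c1@5 c2@5, authorship .......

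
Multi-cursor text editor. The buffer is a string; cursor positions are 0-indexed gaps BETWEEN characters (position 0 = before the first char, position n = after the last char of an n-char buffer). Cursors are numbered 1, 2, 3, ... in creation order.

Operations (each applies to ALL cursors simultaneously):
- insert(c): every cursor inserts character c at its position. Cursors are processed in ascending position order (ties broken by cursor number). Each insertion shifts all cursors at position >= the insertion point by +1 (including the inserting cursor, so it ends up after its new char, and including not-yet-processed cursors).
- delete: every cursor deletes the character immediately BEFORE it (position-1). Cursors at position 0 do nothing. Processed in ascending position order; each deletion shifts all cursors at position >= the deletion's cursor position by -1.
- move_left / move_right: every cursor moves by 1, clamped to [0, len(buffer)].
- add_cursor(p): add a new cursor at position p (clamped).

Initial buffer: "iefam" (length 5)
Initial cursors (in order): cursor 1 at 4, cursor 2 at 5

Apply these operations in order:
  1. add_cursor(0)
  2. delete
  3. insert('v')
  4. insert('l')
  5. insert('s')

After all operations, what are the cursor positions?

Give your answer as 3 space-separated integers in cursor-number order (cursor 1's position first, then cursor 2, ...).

After op 1 (add_cursor(0)): buffer="iefam" (len 5), cursors c3@0 c1@4 c2@5, authorship .....
After op 2 (delete): buffer="ief" (len 3), cursors c3@0 c1@3 c2@3, authorship ...
After op 3 (insert('v')): buffer="viefvv" (len 6), cursors c3@1 c1@6 c2@6, authorship 3...12
After op 4 (insert('l')): buffer="vliefvvll" (len 9), cursors c3@2 c1@9 c2@9, authorship 33...1212
After op 5 (insert('s')): buffer="vlsiefvvllss" (len 12), cursors c3@3 c1@12 c2@12, authorship 333...121212

Answer: 12 12 3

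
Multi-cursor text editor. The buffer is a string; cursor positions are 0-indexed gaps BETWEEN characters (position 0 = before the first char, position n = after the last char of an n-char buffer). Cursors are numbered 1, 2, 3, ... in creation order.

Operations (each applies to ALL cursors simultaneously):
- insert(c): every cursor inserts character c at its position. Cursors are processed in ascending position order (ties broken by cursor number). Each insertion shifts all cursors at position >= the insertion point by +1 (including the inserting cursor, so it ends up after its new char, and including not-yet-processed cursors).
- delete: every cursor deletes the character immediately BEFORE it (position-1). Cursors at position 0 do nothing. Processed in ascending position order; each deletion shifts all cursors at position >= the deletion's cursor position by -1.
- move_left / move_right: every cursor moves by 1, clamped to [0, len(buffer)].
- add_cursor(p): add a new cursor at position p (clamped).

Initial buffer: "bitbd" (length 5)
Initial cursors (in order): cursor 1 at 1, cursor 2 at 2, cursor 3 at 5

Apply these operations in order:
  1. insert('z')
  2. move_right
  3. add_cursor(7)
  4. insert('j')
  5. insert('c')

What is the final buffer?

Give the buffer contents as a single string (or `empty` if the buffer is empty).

Answer: bzijcztjcbdjczjc

Derivation:
After op 1 (insert('z')): buffer="bziztbdz" (len 8), cursors c1@2 c2@4 c3@8, authorship .1.2...3
After op 2 (move_right): buffer="bziztbdz" (len 8), cursors c1@3 c2@5 c3@8, authorship .1.2...3
After op 3 (add_cursor(7)): buffer="bziztbdz" (len 8), cursors c1@3 c2@5 c4@7 c3@8, authorship .1.2...3
After op 4 (insert('j')): buffer="bzijztjbdjzj" (len 12), cursors c1@4 c2@7 c4@10 c3@12, authorship .1.12.2..433
After op 5 (insert('c')): buffer="bzijcztjcbdjczjc" (len 16), cursors c1@5 c2@9 c4@13 c3@16, authorship .1.112.22..44333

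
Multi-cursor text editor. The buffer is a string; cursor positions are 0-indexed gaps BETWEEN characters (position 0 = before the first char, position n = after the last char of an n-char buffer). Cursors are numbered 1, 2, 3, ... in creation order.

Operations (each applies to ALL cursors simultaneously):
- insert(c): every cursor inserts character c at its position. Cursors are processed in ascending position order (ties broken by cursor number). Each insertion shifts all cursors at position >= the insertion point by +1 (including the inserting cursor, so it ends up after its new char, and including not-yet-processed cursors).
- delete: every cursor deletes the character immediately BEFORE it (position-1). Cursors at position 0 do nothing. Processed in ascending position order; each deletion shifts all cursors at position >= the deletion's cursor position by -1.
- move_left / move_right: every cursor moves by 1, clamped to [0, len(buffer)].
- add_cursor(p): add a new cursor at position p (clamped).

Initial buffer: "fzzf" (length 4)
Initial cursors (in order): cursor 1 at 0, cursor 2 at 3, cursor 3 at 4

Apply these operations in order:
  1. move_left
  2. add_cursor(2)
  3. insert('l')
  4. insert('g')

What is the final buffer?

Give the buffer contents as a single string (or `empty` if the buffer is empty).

Answer: lgfzllggzlgf

Derivation:
After op 1 (move_left): buffer="fzzf" (len 4), cursors c1@0 c2@2 c3@3, authorship ....
After op 2 (add_cursor(2)): buffer="fzzf" (len 4), cursors c1@0 c2@2 c4@2 c3@3, authorship ....
After op 3 (insert('l')): buffer="lfzllzlf" (len 8), cursors c1@1 c2@5 c4@5 c3@7, authorship 1..24.3.
After op 4 (insert('g')): buffer="lgfzllggzlgf" (len 12), cursors c1@2 c2@8 c4@8 c3@11, authorship 11..2424.33.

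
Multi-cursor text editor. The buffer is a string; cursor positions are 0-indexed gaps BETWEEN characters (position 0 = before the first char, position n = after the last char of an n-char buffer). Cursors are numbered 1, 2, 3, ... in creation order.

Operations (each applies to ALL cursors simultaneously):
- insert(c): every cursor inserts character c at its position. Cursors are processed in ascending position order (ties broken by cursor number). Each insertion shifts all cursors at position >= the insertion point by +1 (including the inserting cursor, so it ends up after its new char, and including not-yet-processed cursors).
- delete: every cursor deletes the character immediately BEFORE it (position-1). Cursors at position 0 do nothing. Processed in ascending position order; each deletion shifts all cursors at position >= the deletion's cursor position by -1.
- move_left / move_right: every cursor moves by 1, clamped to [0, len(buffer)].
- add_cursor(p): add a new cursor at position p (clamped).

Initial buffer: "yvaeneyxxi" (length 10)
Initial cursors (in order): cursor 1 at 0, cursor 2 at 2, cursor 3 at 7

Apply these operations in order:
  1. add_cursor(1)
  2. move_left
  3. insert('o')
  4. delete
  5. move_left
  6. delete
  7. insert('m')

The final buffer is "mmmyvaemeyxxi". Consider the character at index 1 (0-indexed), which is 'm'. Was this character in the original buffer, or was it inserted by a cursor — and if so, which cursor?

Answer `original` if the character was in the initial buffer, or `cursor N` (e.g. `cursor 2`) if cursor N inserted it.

After op 1 (add_cursor(1)): buffer="yvaeneyxxi" (len 10), cursors c1@0 c4@1 c2@2 c3@7, authorship ..........
After op 2 (move_left): buffer="yvaeneyxxi" (len 10), cursors c1@0 c4@0 c2@1 c3@6, authorship ..........
After op 3 (insert('o')): buffer="ooyovaeneoyxxi" (len 14), cursors c1@2 c4@2 c2@4 c3@10, authorship 14.2.....3....
After op 4 (delete): buffer="yvaeneyxxi" (len 10), cursors c1@0 c4@0 c2@1 c3@6, authorship ..........
After op 5 (move_left): buffer="yvaeneyxxi" (len 10), cursors c1@0 c2@0 c4@0 c3@5, authorship ..........
After op 6 (delete): buffer="yvaeeyxxi" (len 9), cursors c1@0 c2@0 c4@0 c3@4, authorship .........
After op 7 (insert('m')): buffer="mmmyvaemeyxxi" (len 13), cursors c1@3 c2@3 c4@3 c3@8, authorship 124....3.....
Authorship (.=original, N=cursor N): 1 2 4 . . . . 3 . . . . .
Index 1: author = 2

Answer: cursor 2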